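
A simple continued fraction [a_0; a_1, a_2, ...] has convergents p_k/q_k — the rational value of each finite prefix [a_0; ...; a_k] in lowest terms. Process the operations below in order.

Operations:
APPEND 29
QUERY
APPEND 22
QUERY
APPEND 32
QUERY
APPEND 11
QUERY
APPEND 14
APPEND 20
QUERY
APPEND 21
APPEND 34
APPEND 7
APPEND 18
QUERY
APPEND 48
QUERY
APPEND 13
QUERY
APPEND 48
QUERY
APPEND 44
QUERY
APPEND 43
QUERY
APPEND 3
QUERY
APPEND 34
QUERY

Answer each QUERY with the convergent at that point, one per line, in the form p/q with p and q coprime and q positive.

APPEND 29: p_0 = 29·1 + 0 = 29, q_0 = 29·0 + 1 = 1 → 29/1
APPEND 22: p_1 = 22·29 + 1 = 639, q_1 = 22·1 + 0 = 22 → 639/22
APPEND 32: p_2 = 32·639 + 29 = 20477, q_2 = 32·22 + 1 = 705 → 20477/705
APPEND 11: p_3 = 11·20477 + 639 = 225886, q_3 = 11·705 + 22 = 7777 → 225886/7777
APPEND 14: p_4 = 14·225886 + 20477 = 3182881, q_4 = 14·7777 + 705 = 109583 → 3182881/109583
APPEND 20: p_5 = 20·3182881 + 225886 = 63883506, q_5 = 20·109583 + 7777 = 2199437 → 63883506/2199437
APPEND 21: p_6 = 21·63883506 + 3182881 = 1344736507, q_6 = 21·2199437 + 109583 = 46297760 → 1344736507/46297760
APPEND 34: p_7 = 34·1344736507 + 63883506 = 45784924744, q_7 = 34·46297760 + 2199437 = 1576323277 → 45784924744/1576323277
APPEND 7: p_8 = 7·45784924744 + 1344736507 = 321839209715, q_8 = 7·1576323277 + 46297760 = 11080560699 → 321839209715/11080560699
APPEND 18: p_9 = 18·321839209715 + 45784924744 = 5838890699614, q_9 = 18·11080560699 + 1576323277 = 201026415859 → 5838890699614/201026415859
APPEND 48: p_10 = 48·5838890699614 + 321839209715 = 280588592791187, q_10 = 48·201026415859 + 11080560699 = 9660348521931 → 280588592791187/9660348521931
APPEND 13: p_11 = 13·280588592791187 + 5838890699614 = 3653490596985045, q_11 = 13·9660348521931 + 201026415859 = 125785557200962 → 3653490596985045/125785557200962
APPEND 48: p_12 = 48·3653490596985045 + 280588592791187 = 175648137248073347, q_12 = 48·125785557200962 + 9660348521931 = 6047367094168107 → 175648137248073347/6047367094168107
APPEND 44: p_13 = 44·175648137248073347 + 3653490596985045 = 7732171529512212313, q_13 = 44·6047367094168107 + 125785557200962 = 266209937700597670 → 7732171529512212313/266209937700597670
APPEND 43: p_14 = 43·7732171529512212313 + 175648137248073347 = 332659023906273202806, q_14 = 43·266209937700597670 + 6047367094168107 = 11453074688219867917 → 332659023906273202806/11453074688219867917
APPEND 3: p_15 = 3·332659023906273202806 + 7732171529512212313 = 1005709243248331820731, q_15 = 3·11453074688219867917 + 266209937700597670 = 34625434002360201421 → 1005709243248331820731/34625434002360201421
APPEND 34: p_16 = 34·1005709243248331820731 + 332659023906273202806 = 34526773294349555107660, q_16 = 34·34625434002360201421 + 11453074688219867917 = 1188717830768466716231 → 34526773294349555107660/1188717830768466716231

29/1
639/22
20477/705
225886/7777
63883506/2199437
5838890699614/201026415859
280588592791187/9660348521931
3653490596985045/125785557200962
175648137248073347/6047367094168107
7732171529512212313/266209937700597670
332659023906273202806/11453074688219867917
1005709243248331820731/34625434002360201421
34526773294349555107660/1188717830768466716231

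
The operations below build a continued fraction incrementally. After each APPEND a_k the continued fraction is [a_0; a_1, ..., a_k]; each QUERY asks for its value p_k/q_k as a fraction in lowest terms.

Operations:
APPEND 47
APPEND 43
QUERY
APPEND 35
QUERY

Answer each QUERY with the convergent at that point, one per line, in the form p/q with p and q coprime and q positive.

2022/43
70817/1506

APPEND 47: p_0 = 47·1 + 0 = 47, q_0 = 47·0 + 1 = 1 → 47/1
APPEND 43: p_1 = 43·47 + 1 = 2022, q_1 = 43·1 + 0 = 43 → 2022/43
APPEND 35: p_2 = 35·2022 + 47 = 70817, q_2 = 35·43 + 1 = 1506 → 70817/1506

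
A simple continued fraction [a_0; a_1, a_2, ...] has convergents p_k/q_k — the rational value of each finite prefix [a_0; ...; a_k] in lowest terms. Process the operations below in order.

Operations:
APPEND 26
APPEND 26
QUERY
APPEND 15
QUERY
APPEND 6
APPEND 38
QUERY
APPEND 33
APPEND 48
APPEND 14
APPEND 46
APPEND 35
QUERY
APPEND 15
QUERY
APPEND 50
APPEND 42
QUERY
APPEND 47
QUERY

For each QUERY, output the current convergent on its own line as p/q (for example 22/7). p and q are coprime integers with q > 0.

677/26
10181/391
2357175/90527
84587650215129/3248577730132
1271230045374038/48821424933473
2674407006639889256/102710254049892317
125760775401993712061/4829826260169342681

APPEND 26: p_0 = 26·1 + 0 = 26, q_0 = 26·0 + 1 = 1 → 26/1
APPEND 26: p_1 = 26·26 + 1 = 677, q_1 = 26·1 + 0 = 26 → 677/26
APPEND 15: p_2 = 15·677 + 26 = 10181, q_2 = 15·26 + 1 = 391 → 10181/391
APPEND 6: p_3 = 6·10181 + 677 = 61763, q_3 = 6·391 + 26 = 2372 → 61763/2372
APPEND 38: p_4 = 38·61763 + 10181 = 2357175, q_4 = 38·2372 + 391 = 90527 → 2357175/90527
APPEND 33: p_5 = 33·2357175 + 61763 = 77848538, q_5 = 33·90527 + 2372 = 2989763 → 77848538/2989763
APPEND 48: p_6 = 48·77848538 + 2357175 = 3739086999, q_6 = 48·2989763 + 90527 = 143599151 → 3739086999/143599151
APPEND 14: p_7 = 14·3739086999 + 77848538 = 52425066524, q_7 = 14·143599151 + 2989763 = 2013377877 → 52425066524/2013377877
APPEND 46: p_8 = 46·52425066524 + 3739086999 = 2415292147103, q_8 = 46·2013377877 + 143599151 = 92758981493 → 2415292147103/92758981493
APPEND 35: p_9 = 35·2415292147103 + 52425066524 = 84587650215129, q_9 = 35·92758981493 + 2013377877 = 3248577730132 → 84587650215129/3248577730132
APPEND 15: p_10 = 15·84587650215129 + 2415292147103 = 1271230045374038, q_10 = 15·3248577730132 + 92758981493 = 48821424933473 → 1271230045374038/48821424933473
APPEND 50: p_11 = 50·1271230045374038 + 84587650215129 = 63646089918917029, q_11 = 50·48821424933473 + 3248577730132 = 2444319824403782 → 63646089918917029/2444319824403782
APPEND 42: p_12 = 42·63646089918917029 + 1271230045374038 = 2674407006639889256, q_12 = 42·2444319824403782 + 48821424933473 = 102710254049892317 → 2674407006639889256/102710254049892317
APPEND 47: p_13 = 47·2674407006639889256 + 63646089918917029 = 125760775401993712061, q_13 = 47·102710254049892317 + 2444319824403782 = 4829826260169342681 → 125760775401993712061/4829826260169342681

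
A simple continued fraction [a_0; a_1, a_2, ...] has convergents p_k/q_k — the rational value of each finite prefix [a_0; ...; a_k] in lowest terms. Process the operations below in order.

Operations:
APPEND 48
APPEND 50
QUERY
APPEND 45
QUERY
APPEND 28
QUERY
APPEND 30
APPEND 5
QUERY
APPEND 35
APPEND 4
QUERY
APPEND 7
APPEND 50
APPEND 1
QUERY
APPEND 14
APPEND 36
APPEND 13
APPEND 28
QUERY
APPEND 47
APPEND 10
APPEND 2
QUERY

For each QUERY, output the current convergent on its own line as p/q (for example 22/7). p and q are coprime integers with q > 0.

APPEND 48: p_0 = 48·1 + 0 = 48, q_0 = 48·0 + 1 = 1 → 48/1
APPEND 50: p_1 = 50·48 + 1 = 2401, q_1 = 50·1 + 0 = 50 → 2401/50
APPEND 45: p_2 = 45·2401 + 48 = 108093, q_2 = 45·50 + 1 = 2251 → 108093/2251
APPEND 28: p_3 = 28·108093 + 2401 = 3029005, q_3 = 28·2251 + 50 = 63078 → 3029005/63078
APPEND 30: p_4 = 30·3029005 + 108093 = 90978243, q_4 = 30·63078 + 2251 = 1894591 → 90978243/1894591
APPEND 5: p_5 = 5·90978243 + 3029005 = 457920220, q_5 = 5·1894591 + 63078 = 9536033 → 457920220/9536033
APPEND 35: p_6 = 35·457920220 + 90978243 = 16118185943, q_6 = 35·9536033 + 1894591 = 335655746 → 16118185943/335655746
APPEND 4: p_7 = 4·16118185943 + 457920220 = 64930663992, q_7 = 4·335655746 + 9536033 = 1352159017 → 64930663992/1352159017
APPEND 7: p_8 = 7·64930663992 + 16118185943 = 470632833887, q_8 = 7·1352159017 + 335655746 = 9800768865 → 470632833887/9800768865
APPEND 50: p_9 = 50·470632833887 + 64930663992 = 23596572358342, q_9 = 50·9800768865 + 1352159017 = 491390602267 → 23596572358342/491390602267
APPEND 1: p_10 = 1·23596572358342 + 470632833887 = 24067205192229, q_10 = 1·491390602267 + 9800768865 = 501191371132 → 24067205192229/501191371132
APPEND 14: p_11 = 14·24067205192229 + 23596572358342 = 360537445049548, q_11 = 14·501191371132 + 491390602267 = 7508069798115 → 360537445049548/7508069798115
APPEND 36: p_12 = 36·360537445049548 + 24067205192229 = 13003415226975957, q_12 = 36·7508069798115 + 501191371132 = 270791704103272 → 13003415226975957/270791704103272
APPEND 13: p_13 = 13·13003415226975957 + 360537445049548 = 169404935395736989, q_13 = 13·270791704103272 + 7508069798115 = 3527800223140651 → 169404935395736989/3527800223140651
APPEND 28: p_14 = 28·169404935395736989 + 13003415226975957 = 4756341606307611649, q_14 = 28·3527800223140651 + 270791704103272 = 99049197952041500 → 4756341606307611649/99049197952041500
APPEND 47: p_15 = 47·4756341606307611649 + 169404935395736989 = 223717460431853484492, q_15 = 47·99049197952041500 + 3527800223140651 = 4658840103969091151 → 223717460431853484492/4658840103969091151
APPEND 10: p_16 = 10·223717460431853484492 + 4756341606307611649 = 2241930945924842456569, q_16 = 10·4658840103969091151 + 99049197952041500 = 46687450237642953010 → 2241930945924842456569/46687450237642953010
APPEND 2: p_17 = 2·2241930945924842456569 + 223717460431853484492 = 4707579352281538397630, q_17 = 2·46687450237642953010 + 4658840103969091151 = 98033740579254997171 → 4707579352281538397630/98033740579254997171

2401/50
108093/2251
3029005/63078
457920220/9536033
64930663992/1352159017
24067205192229/501191371132
4756341606307611649/99049197952041500
4707579352281538397630/98033740579254997171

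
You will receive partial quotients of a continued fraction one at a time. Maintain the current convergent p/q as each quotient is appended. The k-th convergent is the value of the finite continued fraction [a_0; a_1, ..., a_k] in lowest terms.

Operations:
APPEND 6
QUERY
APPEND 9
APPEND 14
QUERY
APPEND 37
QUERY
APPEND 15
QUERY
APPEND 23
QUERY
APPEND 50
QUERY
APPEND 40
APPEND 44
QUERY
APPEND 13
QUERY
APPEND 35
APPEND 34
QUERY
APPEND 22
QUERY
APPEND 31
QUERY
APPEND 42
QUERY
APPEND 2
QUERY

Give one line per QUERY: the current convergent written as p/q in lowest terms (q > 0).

6/1
776/127
28767/4708
432281/70747
9971230/1631889
498993781/81665197
879166782461/143884215033
11449137894463/1873763035198
13665814902909107/2236543838231940
301049526857089020/49269690031549643
9346201147472668727/1529596934816270873
392841497720709175554/64292340952314926309
795029196588891019835/130114278839446123491

APPEND 6: p_0 = 6·1 + 0 = 6, q_0 = 6·0 + 1 = 1 → 6/1
APPEND 9: p_1 = 9·6 + 1 = 55, q_1 = 9·1 + 0 = 9 → 55/9
APPEND 14: p_2 = 14·55 + 6 = 776, q_2 = 14·9 + 1 = 127 → 776/127
APPEND 37: p_3 = 37·776 + 55 = 28767, q_3 = 37·127 + 9 = 4708 → 28767/4708
APPEND 15: p_4 = 15·28767 + 776 = 432281, q_4 = 15·4708 + 127 = 70747 → 432281/70747
APPEND 23: p_5 = 23·432281 + 28767 = 9971230, q_5 = 23·70747 + 4708 = 1631889 → 9971230/1631889
APPEND 50: p_6 = 50·9971230 + 432281 = 498993781, q_6 = 50·1631889 + 70747 = 81665197 → 498993781/81665197
APPEND 40: p_7 = 40·498993781 + 9971230 = 19969722470, q_7 = 40·81665197 + 1631889 = 3268239769 → 19969722470/3268239769
APPEND 44: p_8 = 44·19969722470 + 498993781 = 879166782461, q_8 = 44·3268239769 + 81665197 = 143884215033 → 879166782461/143884215033
APPEND 13: p_9 = 13·879166782461 + 19969722470 = 11449137894463, q_9 = 13·143884215033 + 3268239769 = 1873763035198 → 11449137894463/1873763035198
APPEND 35: p_10 = 35·11449137894463 + 879166782461 = 401598993088666, q_10 = 35·1873763035198 + 143884215033 = 65725590446963 → 401598993088666/65725590446963
APPEND 34: p_11 = 34·401598993088666 + 11449137894463 = 13665814902909107, q_11 = 34·65725590446963 + 1873763035198 = 2236543838231940 → 13665814902909107/2236543838231940
APPEND 22: p_12 = 22·13665814902909107 + 401598993088666 = 301049526857089020, q_12 = 22·2236543838231940 + 65725590446963 = 49269690031549643 → 301049526857089020/49269690031549643
APPEND 31: p_13 = 31·301049526857089020 + 13665814902909107 = 9346201147472668727, q_13 = 31·49269690031549643 + 2236543838231940 = 1529596934816270873 → 9346201147472668727/1529596934816270873
APPEND 42: p_14 = 42·9346201147472668727 + 301049526857089020 = 392841497720709175554, q_14 = 42·1529596934816270873 + 49269690031549643 = 64292340952314926309 → 392841497720709175554/64292340952314926309
APPEND 2: p_15 = 2·392841497720709175554 + 9346201147472668727 = 795029196588891019835, q_15 = 2·64292340952314926309 + 1529596934816270873 = 130114278839446123491 → 795029196588891019835/130114278839446123491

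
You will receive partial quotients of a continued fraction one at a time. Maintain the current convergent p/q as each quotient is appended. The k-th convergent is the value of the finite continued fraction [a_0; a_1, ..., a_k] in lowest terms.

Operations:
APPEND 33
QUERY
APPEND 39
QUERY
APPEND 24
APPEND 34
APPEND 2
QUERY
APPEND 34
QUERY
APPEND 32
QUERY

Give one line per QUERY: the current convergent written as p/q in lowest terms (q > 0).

33/1
1288/39
2137781/64731
73737972/2232751
2361752885/71512763

APPEND 33: p_0 = 33·1 + 0 = 33, q_0 = 33·0 + 1 = 1 → 33/1
APPEND 39: p_1 = 39·33 + 1 = 1288, q_1 = 39·1 + 0 = 39 → 1288/39
APPEND 24: p_2 = 24·1288 + 33 = 30945, q_2 = 24·39 + 1 = 937 → 30945/937
APPEND 34: p_3 = 34·30945 + 1288 = 1053418, q_3 = 34·937 + 39 = 31897 → 1053418/31897
APPEND 2: p_4 = 2·1053418 + 30945 = 2137781, q_4 = 2·31897 + 937 = 64731 → 2137781/64731
APPEND 34: p_5 = 34·2137781 + 1053418 = 73737972, q_5 = 34·64731 + 31897 = 2232751 → 73737972/2232751
APPEND 32: p_6 = 32·73737972 + 2137781 = 2361752885, q_6 = 32·2232751 + 64731 = 71512763 → 2361752885/71512763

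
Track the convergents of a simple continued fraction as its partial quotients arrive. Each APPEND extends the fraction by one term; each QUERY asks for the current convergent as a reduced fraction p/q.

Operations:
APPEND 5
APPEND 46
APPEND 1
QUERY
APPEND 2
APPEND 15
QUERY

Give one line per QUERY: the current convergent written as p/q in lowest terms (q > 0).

236/47
10781/2147

APPEND 5: p_0 = 5·1 + 0 = 5, q_0 = 5·0 + 1 = 1 → 5/1
APPEND 46: p_1 = 46·5 + 1 = 231, q_1 = 46·1 + 0 = 46 → 231/46
APPEND 1: p_2 = 1·231 + 5 = 236, q_2 = 1·46 + 1 = 47 → 236/47
APPEND 2: p_3 = 2·236 + 231 = 703, q_3 = 2·47 + 46 = 140 → 703/140
APPEND 15: p_4 = 15·703 + 236 = 10781, q_4 = 15·140 + 47 = 2147 → 10781/2147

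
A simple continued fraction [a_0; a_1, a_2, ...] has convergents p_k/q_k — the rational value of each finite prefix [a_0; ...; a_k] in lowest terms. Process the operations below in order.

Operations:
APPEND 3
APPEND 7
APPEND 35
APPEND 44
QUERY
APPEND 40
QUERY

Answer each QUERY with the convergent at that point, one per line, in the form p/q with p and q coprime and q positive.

APPEND 3: p_0 = 3·1 + 0 = 3, q_0 = 3·0 + 1 = 1 → 3/1
APPEND 7: p_1 = 7·3 + 1 = 22, q_1 = 7·1 + 0 = 7 → 22/7
APPEND 35: p_2 = 35·22 + 3 = 773, q_2 = 35·7 + 1 = 246 → 773/246
APPEND 44: p_3 = 44·773 + 22 = 34034, q_3 = 44·246 + 7 = 10831 → 34034/10831
APPEND 40: p_4 = 40·34034 + 773 = 1362133, q_4 = 40·10831 + 246 = 433486 → 1362133/433486

34034/10831
1362133/433486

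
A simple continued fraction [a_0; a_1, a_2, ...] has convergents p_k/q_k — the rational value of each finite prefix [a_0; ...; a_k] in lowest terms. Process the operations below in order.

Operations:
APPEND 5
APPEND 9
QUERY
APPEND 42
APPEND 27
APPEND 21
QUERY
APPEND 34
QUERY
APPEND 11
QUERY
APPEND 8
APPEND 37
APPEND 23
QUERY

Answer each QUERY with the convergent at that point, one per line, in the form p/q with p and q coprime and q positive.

APPEND 5: p_0 = 5·1 + 0 = 5, q_0 = 5·0 + 1 = 1 → 5/1
APPEND 9: p_1 = 9·5 + 1 = 46, q_1 = 9·1 + 0 = 9 → 46/9
APPEND 42: p_2 = 42·46 + 5 = 1937, q_2 = 42·9 + 1 = 379 → 1937/379
APPEND 27: p_3 = 27·1937 + 46 = 52345, q_3 = 27·379 + 9 = 10242 → 52345/10242
APPEND 21: p_4 = 21·52345 + 1937 = 1101182, q_4 = 21·10242 + 379 = 215461 → 1101182/215461
APPEND 34: p_5 = 34·1101182 + 52345 = 37492533, q_5 = 34·215461 + 10242 = 7335916 → 37492533/7335916
APPEND 11: p_6 = 11·37492533 + 1101182 = 413519045, q_6 = 11·7335916 + 215461 = 80910537 → 413519045/80910537
APPEND 8: p_7 = 8·413519045 + 37492533 = 3345644893, q_7 = 8·80910537 + 7335916 = 654620212 → 3345644893/654620212
APPEND 37: p_8 = 37·3345644893 + 413519045 = 124202380086, q_8 = 37·654620212 + 80910537 = 24301858381 → 124202380086/24301858381
APPEND 23: p_9 = 23·124202380086 + 3345644893 = 2860000386871, q_9 = 23·24301858381 + 654620212 = 559597362975 → 2860000386871/559597362975

46/9
1101182/215461
37492533/7335916
413519045/80910537
2860000386871/559597362975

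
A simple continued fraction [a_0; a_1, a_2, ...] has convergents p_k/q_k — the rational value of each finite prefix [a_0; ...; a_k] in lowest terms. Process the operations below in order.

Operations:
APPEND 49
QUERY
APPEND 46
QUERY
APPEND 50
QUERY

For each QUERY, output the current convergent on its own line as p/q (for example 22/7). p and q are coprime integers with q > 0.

49/1
2255/46
112799/2301

APPEND 49: p_0 = 49·1 + 0 = 49, q_0 = 49·0 + 1 = 1 → 49/1
APPEND 46: p_1 = 46·49 + 1 = 2255, q_1 = 46·1 + 0 = 46 → 2255/46
APPEND 50: p_2 = 50·2255 + 49 = 112799, q_2 = 50·46 + 1 = 2301 → 112799/2301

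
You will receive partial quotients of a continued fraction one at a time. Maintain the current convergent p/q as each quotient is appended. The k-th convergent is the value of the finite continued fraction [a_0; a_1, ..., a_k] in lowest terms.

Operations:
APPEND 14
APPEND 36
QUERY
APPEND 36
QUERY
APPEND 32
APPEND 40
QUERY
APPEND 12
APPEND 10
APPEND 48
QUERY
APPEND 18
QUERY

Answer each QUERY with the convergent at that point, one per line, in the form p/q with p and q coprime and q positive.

APPEND 14: p_0 = 14·1 + 0 = 14, q_0 = 14·0 + 1 = 1 → 14/1
APPEND 36: p_1 = 36·14 + 1 = 505, q_1 = 36·1 + 0 = 36 → 505/36
APPEND 36: p_2 = 36·505 + 14 = 18194, q_2 = 36·36 + 1 = 1297 → 18194/1297
APPEND 32: p_3 = 32·18194 + 505 = 582713, q_3 = 32·1297 + 36 = 41540 → 582713/41540
APPEND 40: p_4 = 40·582713 + 18194 = 23326714, q_4 = 40·41540 + 1297 = 1662897 → 23326714/1662897
APPEND 12: p_5 = 12·23326714 + 582713 = 280503281, q_5 = 12·1662897 + 41540 = 19996304 → 280503281/19996304
APPEND 10: p_6 = 10·280503281 + 23326714 = 2828359524, q_6 = 10·19996304 + 1662897 = 201625937 → 2828359524/201625937
APPEND 48: p_7 = 48·2828359524 + 280503281 = 136041760433, q_7 = 48·201625937 + 19996304 = 9698041280 → 136041760433/9698041280
APPEND 18: p_8 = 18·136041760433 + 2828359524 = 2451580047318, q_8 = 18·9698041280 + 201625937 = 174766368977 → 2451580047318/174766368977

505/36
18194/1297
23326714/1662897
136041760433/9698041280
2451580047318/174766368977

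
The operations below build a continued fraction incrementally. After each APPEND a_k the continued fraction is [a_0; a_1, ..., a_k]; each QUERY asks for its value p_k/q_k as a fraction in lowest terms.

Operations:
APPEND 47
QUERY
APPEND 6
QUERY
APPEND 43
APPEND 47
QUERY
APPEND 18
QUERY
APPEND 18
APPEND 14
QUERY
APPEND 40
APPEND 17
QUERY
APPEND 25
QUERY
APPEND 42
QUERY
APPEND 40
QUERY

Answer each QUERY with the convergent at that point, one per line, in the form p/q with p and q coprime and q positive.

APPEND 47: p_0 = 47·1 + 0 = 47, q_0 = 47·0 + 1 = 1 → 47/1
APPEND 6: p_1 = 6·47 + 1 = 283, q_1 = 6·1 + 0 = 6 → 283/6
APPEND 43: p_2 = 43·283 + 47 = 12216, q_2 = 43·6 + 1 = 259 → 12216/259
APPEND 47: p_3 = 47·12216 + 283 = 574435, q_3 = 47·259 + 6 = 12179 → 574435/12179
APPEND 18: p_4 = 18·574435 + 12216 = 10352046, q_4 = 18·12179 + 259 = 219481 → 10352046/219481
APPEND 18: p_5 = 18·10352046 + 574435 = 186911263, q_5 = 18·219481 + 12179 = 3962837 → 186911263/3962837
APPEND 14: p_6 = 14·186911263 + 10352046 = 2627109728, q_6 = 14·3962837 + 219481 = 55699199 → 2627109728/55699199
APPEND 40: p_7 = 40·2627109728 + 186911263 = 105271300383, q_7 = 40·55699199 + 3962837 = 2231930797 → 105271300383/2231930797
APPEND 17: p_8 = 17·105271300383 + 2627109728 = 1792239216239, q_8 = 17·2231930797 + 55699199 = 37998522748 → 1792239216239/37998522748
APPEND 25: p_9 = 25·1792239216239 + 105271300383 = 44911251706358, q_9 = 25·37998522748 + 2231930797 = 952194999497 → 44911251706358/952194999497
APPEND 42: p_10 = 42·44911251706358 + 1792239216239 = 1888064810883275, q_10 = 42·952194999497 + 37998522748 = 40030188501622 → 1888064810883275/40030188501622
APPEND 40: p_11 = 40·1888064810883275 + 44911251706358 = 75567503687037358, q_11 = 40·40030188501622 + 952194999497 = 1602159735064377 → 75567503687037358/1602159735064377

47/1
283/6
574435/12179
10352046/219481
2627109728/55699199
1792239216239/37998522748
44911251706358/952194999497
1888064810883275/40030188501622
75567503687037358/1602159735064377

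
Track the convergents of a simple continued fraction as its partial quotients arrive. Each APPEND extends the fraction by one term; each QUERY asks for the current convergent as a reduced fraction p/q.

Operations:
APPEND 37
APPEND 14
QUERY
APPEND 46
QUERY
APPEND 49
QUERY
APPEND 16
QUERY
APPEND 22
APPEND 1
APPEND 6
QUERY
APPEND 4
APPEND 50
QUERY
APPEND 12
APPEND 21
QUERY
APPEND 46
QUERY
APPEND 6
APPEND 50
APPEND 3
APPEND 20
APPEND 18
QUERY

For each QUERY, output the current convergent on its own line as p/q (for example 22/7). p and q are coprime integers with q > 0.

519/14
23911/645
1172158/31619
18778439/506549
3012755346/81269173
627217637296/16919216073
158948228286307/4287633604167
7319157596915313/197434513143496
2450236922407822768648/66095220311377027869

APPEND 37: p_0 = 37·1 + 0 = 37, q_0 = 37·0 + 1 = 1 → 37/1
APPEND 14: p_1 = 14·37 + 1 = 519, q_1 = 14·1 + 0 = 14 → 519/14
APPEND 46: p_2 = 46·519 + 37 = 23911, q_2 = 46·14 + 1 = 645 → 23911/645
APPEND 49: p_3 = 49·23911 + 519 = 1172158, q_3 = 49·645 + 14 = 31619 → 1172158/31619
APPEND 16: p_4 = 16·1172158 + 23911 = 18778439, q_4 = 16·31619 + 645 = 506549 → 18778439/506549
APPEND 22: p_5 = 22·18778439 + 1172158 = 414297816, q_5 = 22·506549 + 31619 = 11175697 → 414297816/11175697
APPEND 1: p_6 = 1·414297816 + 18778439 = 433076255, q_6 = 1·11175697 + 506549 = 11682246 → 433076255/11682246
APPEND 6: p_7 = 6·433076255 + 414297816 = 3012755346, q_7 = 6·11682246 + 11175697 = 81269173 → 3012755346/81269173
APPEND 4: p_8 = 4·3012755346 + 433076255 = 12484097639, q_8 = 4·81269173 + 11682246 = 336758938 → 12484097639/336758938
APPEND 50: p_9 = 50·12484097639 + 3012755346 = 627217637296, q_9 = 50·336758938 + 81269173 = 16919216073 → 627217637296/16919216073
APPEND 12: p_10 = 12·627217637296 + 12484097639 = 7539095745191, q_10 = 12·16919216073 + 336758938 = 203367351814 → 7539095745191/203367351814
APPEND 21: p_11 = 21·7539095745191 + 627217637296 = 158948228286307, q_11 = 21·203367351814 + 16919216073 = 4287633604167 → 158948228286307/4287633604167
APPEND 46: p_12 = 46·158948228286307 + 7539095745191 = 7319157596915313, q_12 = 46·4287633604167 + 203367351814 = 197434513143496 → 7319157596915313/197434513143496
APPEND 6: p_13 = 6·7319157596915313 + 158948228286307 = 44073893809778185, q_13 = 6·197434513143496 + 4287633604167 = 1188894712465143 → 44073893809778185/1188894712465143
APPEND 50: p_14 = 50·44073893809778185 + 7319157596915313 = 2211013848085824563, q_14 = 50·1188894712465143 + 197434513143496 = 59642170136400646 → 2211013848085824563/59642170136400646
APPEND 3: p_15 = 3·2211013848085824563 + 44073893809778185 = 6677115438067251874, q_15 = 3·59642170136400646 + 1188894712465143 = 180115405121667081 → 6677115438067251874/180115405121667081
APPEND 20: p_16 = 20·6677115438067251874 + 2211013848085824563 = 135753322609430862043, q_16 = 20·180115405121667081 + 59642170136400646 = 3661950272569742266 → 135753322609430862043/3661950272569742266
APPEND 18: p_17 = 18·135753322609430862043 + 6677115438067251874 = 2450236922407822768648, q_17 = 18·3661950272569742266 + 180115405121667081 = 66095220311377027869 → 2450236922407822768648/66095220311377027869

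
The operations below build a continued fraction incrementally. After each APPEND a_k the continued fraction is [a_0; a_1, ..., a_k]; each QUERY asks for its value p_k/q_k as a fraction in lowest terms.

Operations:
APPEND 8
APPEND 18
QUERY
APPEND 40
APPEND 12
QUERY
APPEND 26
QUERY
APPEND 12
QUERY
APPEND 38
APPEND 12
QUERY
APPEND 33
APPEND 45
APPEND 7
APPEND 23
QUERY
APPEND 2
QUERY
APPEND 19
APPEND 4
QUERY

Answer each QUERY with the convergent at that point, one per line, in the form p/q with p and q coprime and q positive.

145/18
69841/8670
1821674/226141
21929929/2722362
10043837641/1246833126
2431603913354219/301857160265627
4968279182728689/616757785784516
392283912723525929/48697778146470240

APPEND 8: p_0 = 8·1 + 0 = 8, q_0 = 8·0 + 1 = 1 → 8/1
APPEND 18: p_1 = 18·8 + 1 = 145, q_1 = 18·1 + 0 = 18 → 145/18
APPEND 40: p_2 = 40·145 + 8 = 5808, q_2 = 40·18 + 1 = 721 → 5808/721
APPEND 12: p_3 = 12·5808 + 145 = 69841, q_3 = 12·721 + 18 = 8670 → 69841/8670
APPEND 26: p_4 = 26·69841 + 5808 = 1821674, q_4 = 26·8670 + 721 = 226141 → 1821674/226141
APPEND 12: p_5 = 12·1821674 + 69841 = 21929929, q_5 = 12·226141 + 8670 = 2722362 → 21929929/2722362
APPEND 38: p_6 = 38·21929929 + 1821674 = 835158976, q_6 = 38·2722362 + 226141 = 103675897 → 835158976/103675897
APPEND 12: p_7 = 12·835158976 + 21929929 = 10043837641, q_7 = 12·103675897 + 2722362 = 1246833126 → 10043837641/1246833126
APPEND 33: p_8 = 33·10043837641 + 835158976 = 332281801129, q_8 = 33·1246833126 + 103675897 = 41249169055 → 332281801129/41249169055
APPEND 45: p_9 = 45·332281801129 + 10043837641 = 14962724888446, q_9 = 45·41249169055 + 1246833126 = 1857459440601 → 14962724888446/1857459440601
APPEND 7: p_10 = 7·14962724888446 + 332281801129 = 105071356020251, q_10 = 7·1857459440601 + 41249169055 = 13043465253262 → 105071356020251/13043465253262
APPEND 23: p_11 = 23·105071356020251 + 14962724888446 = 2431603913354219, q_11 = 23·13043465253262 + 1857459440601 = 301857160265627 → 2431603913354219/301857160265627
APPEND 2: p_12 = 2·2431603913354219 + 105071356020251 = 4968279182728689, q_12 = 2·301857160265627 + 13043465253262 = 616757785784516 → 4968279182728689/616757785784516
APPEND 19: p_13 = 19·4968279182728689 + 2431603913354219 = 96828908385199310, q_13 = 19·616757785784516 + 301857160265627 = 12020255090171431 → 96828908385199310/12020255090171431
APPEND 4: p_14 = 4·96828908385199310 + 4968279182728689 = 392283912723525929, q_14 = 4·12020255090171431 + 616757785784516 = 48697778146470240 → 392283912723525929/48697778146470240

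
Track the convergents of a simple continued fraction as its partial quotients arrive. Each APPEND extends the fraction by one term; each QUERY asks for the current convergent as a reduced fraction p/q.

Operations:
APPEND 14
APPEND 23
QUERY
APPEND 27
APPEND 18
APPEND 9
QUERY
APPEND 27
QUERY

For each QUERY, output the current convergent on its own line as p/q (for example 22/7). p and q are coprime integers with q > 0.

APPEND 14: p_0 = 14·1 + 0 = 14, q_0 = 14·0 + 1 = 1 → 14/1
APPEND 23: p_1 = 23·14 + 1 = 323, q_1 = 23·1 + 0 = 23 → 323/23
APPEND 27: p_2 = 27·323 + 14 = 8735, q_2 = 27·23 + 1 = 622 → 8735/622
APPEND 18: p_3 = 18·8735 + 323 = 157553, q_3 = 18·622 + 23 = 11219 → 157553/11219
APPEND 9: p_4 = 9·157553 + 8735 = 1426712, q_4 = 9·11219 + 622 = 101593 → 1426712/101593
APPEND 27: p_5 = 27·1426712 + 157553 = 38678777, q_5 = 27·101593 + 11219 = 2754230 → 38678777/2754230

323/23
1426712/101593
38678777/2754230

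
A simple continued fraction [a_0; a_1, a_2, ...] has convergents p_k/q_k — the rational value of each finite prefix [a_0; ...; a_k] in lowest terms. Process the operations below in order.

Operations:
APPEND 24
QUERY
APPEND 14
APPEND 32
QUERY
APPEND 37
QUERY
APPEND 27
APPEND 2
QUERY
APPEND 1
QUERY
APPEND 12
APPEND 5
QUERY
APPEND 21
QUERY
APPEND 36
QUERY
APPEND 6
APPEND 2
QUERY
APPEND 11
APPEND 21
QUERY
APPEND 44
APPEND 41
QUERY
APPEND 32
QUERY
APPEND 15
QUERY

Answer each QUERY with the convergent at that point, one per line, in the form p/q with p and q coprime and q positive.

24/1
10808/449
400233/16627
22034431/915383
32851530/1364761
2114115485/87827336
44812677976/1861666571
1615370522621/67107823892
21089442150025/876125043738
5097228330893542/211755690955599
9210407694140866367/382630739422588876
294957565979966503569/12253510953808981429
4433573897393638419902/184185295046557310311

APPEND 24: p_0 = 24·1 + 0 = 24, q_0 = 24·0 + 1 = 1 → 24/1
APPEND 14: p_1 = 14·24 + 1 = 337, q_1 = 14·1 + 0 = 14 → 337/14
APPEND 32: p_2 = 32·337 + 24 = 10808, q_2 = 32·14 + 1 = 449 → 10808/449
APPEND 37: p_3 = 37·10808 + 337 = 400233, q_3 = 37·449 + 14 = 16627 → 400233/16627
APPEND 27: p_4 = 27·400233 + 10808 = 10817099, q_4 = 27·16627 + 449 = 449378 → 10817099/449378
APPEND 2: p_5 = 2·10817099 + 400233 = 22034431, q_5 = 2·449378 + 16627 = 915383 → 22034431/915383
APPEND 1: p_6 = 1·22034431 + 10817099 = 32851530, q_6 = 1·915383 + 449378 = 1364761 → 32851530/1364761
APPEND 12: p_7 = 12·32851530 + 22034431 = 416252791, q_7 = 12·1364761 + 915383 = 17292515 → 416252791/17292515
APPEND 5: p_8 = 5·416252791 + 32851530 = 2114115485, q_8 = 5·17292515 + 1364761 = 87827336 → 2114115485/87827336
APPEND 21: p_9 = 21·2114115485 + 416252791 = 44812677976, q_9 = 21·87827336 + 17292515 = 1861666571 → 44812677976/1861666571
APPEND 36: p_10 = 36·44812677976 + 2114115485 = 1615370522621, q_10 = 36·1861666571 + 87827336 = 67107823892 → 1615370522621/67107823892
APPEND 6: p_11 = 6·1615370522621 + 44812677976 = 9737035813702, q_11 = 6·67107823892 + 1861666571 = 404508609923 → 9737035813702/404508609923
APPEND 2: p_12 = 2·9737035813702 + 1615370522621 = 21089442150025, q_12 = 2·404508609923 + 67107823892 = 876125043738 → 21089442150025/876125043738
APPEND 11: p_13 = 11·21089442150025 + 9737035813702 = 241720899463977, q_13 = 11·876125043738 + 404508609923 = 10041884091041 → 241720899463977/10041884091041
APPEND 21: p_14 = 21·241720899463977 + 21089442150025 = 5097228330893542, q_14 = 21·10041884091041 + 876125043738 = 211755690955599 → 5097228330893542/211755690955599
APPEND 44: p_15 = 44·5097228330893542 + 241720899463977 = 224519767458779825, q_15 = 44·211755690955599 + 10041884091041 = 9327292286137397 → 224519767458779825/9327292286137397
APPEND 41: p_16 = 41·224519767458779825 + 5097228330893542 = 9210407694140866367, q_16 = 41·9327292286137397 + 211755690955599 = 382630739422588876 → 9210407694140866367/382630739422588876
APPEND 32: p_17 = 32·9210407694140866367 + 224519767458779825 = 294957565979966503569, q_17 = 32·382630739422588876 + 9327292286137397 = 12253510953808981429 → 294957565979966503569/12253510953808981429
APPEND 15: p_18 = 15·294957565979966503569 + 9210407694140866367 = 4433573897393638419902, q_18 = 15·12253510953808981429 + 382630739422588876 = 184185295046557310311 → 4433573897393638419902/184185295046557310311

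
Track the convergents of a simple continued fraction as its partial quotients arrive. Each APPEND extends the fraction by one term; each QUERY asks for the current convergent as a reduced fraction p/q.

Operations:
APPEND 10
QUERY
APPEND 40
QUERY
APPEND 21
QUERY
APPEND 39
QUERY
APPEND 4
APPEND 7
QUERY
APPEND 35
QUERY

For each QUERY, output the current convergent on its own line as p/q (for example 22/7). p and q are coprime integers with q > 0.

10/1
401/40
8431/841
329210/32839
9606107/958218
337539016/33669827

APPEND 10: p_0 = 10·1 + 0 = 10, q_0 = 10·0 + 1 = 1 → 10/1
APPEND 40: p_1 = 40·10 + 1 = 401, q_1 = 40·1 + 0 = 40 → 401/40
APPEND 21: p_2 = 21·401 + 10 = 8431, q_2 = 21·40 + 1 = 841 → 8431/841
APPEND 39: p_3 = 39·8431 + 401 = 329210, q_3 = 39·841 + 40 = 32839 → 329210/32839
APPEND 4: p_4 = 4·329210 + 8431 = 1325271, q_4 = 4·32839 + 841 = 132197 → 1325271/132197
APPEND 7: p_5 = 7·1325271 + 329210 = 9606107, q_5 = 7·132197 + 32839 = 958218 → 9606107/958218
APPEND 35: p_6 = 35·9606107 + 1325271 = 337539016, q_6 = 35·958218 + 132197 = 33669827 → 337539016/33669827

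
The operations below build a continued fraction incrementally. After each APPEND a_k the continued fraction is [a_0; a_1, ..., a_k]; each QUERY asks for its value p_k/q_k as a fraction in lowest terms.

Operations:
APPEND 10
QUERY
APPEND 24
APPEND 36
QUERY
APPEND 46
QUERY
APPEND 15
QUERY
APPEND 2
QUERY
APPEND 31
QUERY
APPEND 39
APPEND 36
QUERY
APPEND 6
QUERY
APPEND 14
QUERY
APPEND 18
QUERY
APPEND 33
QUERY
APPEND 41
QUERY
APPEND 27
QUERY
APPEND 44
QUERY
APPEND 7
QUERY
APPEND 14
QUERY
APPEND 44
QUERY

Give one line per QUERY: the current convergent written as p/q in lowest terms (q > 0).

10/1
8686/865
399797/39814
6005641/598075
12411079/1235964
390749090/38912959
549449270294/54717202099
3311947247353/329822053959
46916710733236/4672225957525
847812740445601/84429889289409
28024737145438069/2790858572508022
1149862035703406430/114509631362118311
31074299701137411679/3094550905349702419
1368419048885749520306/136274749466749024747
9610007641901384053821/957017797172592875648
135908526035505126273800/13534523909883049283819
5989585153204126940101021/596476069832026761363684

APPEND 10: p_0 = 10·1 + 0 = 10, q_0 = 10·0 + 1 = 1 → 10/1
APPEND 24: p_1 = 24·10 + 1 = 241, q_1 = 24·1 + 0 = 24 → 241/24
APPEND 36: p_2 = 36·241 + 10 = 8686, q_2 = 36·24 + 1 = 865 → 8686/865
APPEND 46: p_3 = 46·8686 + 241 = 399797, q_3 = 46·865 + 24 = 39814 → 399797/39814
APPEND 15: p_4 = 15·399797 + 8686 = 6005641, q_4 = 15·39814 + 865 = 598075 → 6005641/598075
APPEND 2: p_5 = 2·6005641 + 399797 = 12411079, q_5 = 2·598075 + 39814 = 1235964 → 12411079/1235964
APPEND 31: p_6 = 31·12411079 + 6005641 = 390749090, q_6 = 31·1235964 + 598075 = 38912959 → 390749090/38912959
APPEND 39: p_7 = 39·390749090 + 12411079 = 15251625589, q_7 = 39·38912959 + 1235964 = 1518841365 → 15251625589/1518841365
APPEND 36: p_8 = 36·15251625589 + 390749090 = 549449270294, q_8 = 36·1518841365 + 38912959 = 54717202099 → 549449270294/54717202099
APPEND 6: p_9 = 6·549449270294 + 15251625589 = 3311947247353, q_9 = 6·54717202099 + 1518841365 = 329822053959 → 3311947247353/329822053959
APPEND 14: p_10 = 14·3311947247353 + 549449270294 = 46916710733236, q_10 = 14·329822053959 + 54717202099 = 4672225957525 → 46916710733236/4672225957525
APPEND 18: p_11 = 18·46916710733236 + 3311947247353 = 847812740445601, q_11 = 18·4672225957525 + 329822053959 = 84429889289409 → 847812740445601/84429889289409
APPEND 33: p_12 = 33·847812740445601 + 46916710733236 = 28024737145438069, q_12 = 33·84429889289409 + 4672225957525 = 2790858572508022 → 28024737145438069/2790858572508022
APPEND 41: p_13 = 41·28024737145438069 + 847812740445601 = 1149862035703406430, q_13 = 41·2790858572508022 + 84429889289409 = 114509631362118311 → 1149862035703406430/114509631362118311
APPEND 27: p_14 = 27·1149862035703406430 + 28024737145438069 = 31074299701137411679, q_14 = 27·114509631362118311 + 2790858572508022 = 3094550905349702419 → 31074299701137411679/3094550905349702419
APPEND 44: p_15 = 44·31074299701137411679 + 1149862035703406430 = 1368419048885749520306, q_15 = 44·3094550905349702419 + 114509631362118311 = 136274749466749024747 → 1368419048885749520306/136274749466749024747
APPEND 7: p_16 = 7·1368419048885749520306 + 31074299701137411679 = 9610007641901384053821, q_16 = 7·136274749466749024747 + 3094550905349702419 = 957017797172592875648 → 9610007641901384053821/957017797172592875648
APPEND 14: p_17 = 14·9610007641901384053821 + 1368419048885749520306 = 135908526035505126273800, q_17 = 14·957017797172592875648 + 136274749466749024747 = 13534523909883049283819 → 135908526035505126273800/13534523909883049283819
APPEND 44: p_18 = 44·135908526035505126273800 + 9610007641901384053821 = 5989585153204126940101021, q_18 = 44·13534523909883049283819 + 957017797172592875648 = 596476069832026761363684 → 5989585153204126940101021/596476069832026761363684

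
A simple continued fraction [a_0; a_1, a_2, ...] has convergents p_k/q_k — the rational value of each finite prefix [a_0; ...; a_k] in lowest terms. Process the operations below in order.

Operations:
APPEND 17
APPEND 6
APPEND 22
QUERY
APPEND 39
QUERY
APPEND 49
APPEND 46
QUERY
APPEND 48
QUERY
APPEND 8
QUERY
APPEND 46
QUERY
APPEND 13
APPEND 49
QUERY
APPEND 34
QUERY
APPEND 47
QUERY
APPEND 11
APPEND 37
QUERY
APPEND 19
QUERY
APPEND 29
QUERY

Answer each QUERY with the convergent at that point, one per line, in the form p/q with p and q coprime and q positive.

APPEND 17: p_0 = 17·1 + 0 = 17, q_0 = 17·0 + 1 = 1 → 17/1
APPEND 6: p_1 = 6·17 + 1 = 103, q_1 = 6·1 + 0 = 6 → 103/6
APPEND 22: p_2 = 22·103 + 17 = 2283, q_2 = 22·6 + 1 = 133 → 2283/133
APPEND 39: p_3 = 39·2283 + 103 = 89140, q_3 = 39·133 + 6 = 5193 → 89140/5193
APPEND 49: p_4 = 49·89140 + 2283 = 4370143, q_4 = 49·5193 + 133 = 254590 → 4370143/254590
APPEND 46: p_5 = 46·4370143 + 89140 = 201115718, q_5 = 46·254590 + 5193 = 11716333 → 201115718/11716333
APPEND 48: p_6 = 48·201115718 + 4370143 = 9657924607, q_6 = 48·11716333 + 254590 = 562638574 → 9657924607/562638574
APPEND 8: p_7 = 8·9657924607 + 201115718 = 77464512574, q_7 = 8·562638574 + 11716333 = 4512824925 → 77464512574/4512824925
APPEND 46: p_8 = 46·77464512574 + 9657924607 = 3573025503011, q_8 = 46·4512824925 + 562638574 = 208152585124 → 3573025503011/208152585124
APPEND 13: p_9 = 13·3573025503011 + 77464512574 = 46526796051717, q_9 = 13·208152585124 + 4512824925 = 2710496431537 → 46526796051717/2710496431537
APPEND 49: p_10 = 49·46526796051717 + 3573025503011 = 2283386032037144, q_10 = 49·2710496431537 + 208152585124 = 133022477730437 → 2283386032037144/133022477730437
APPEND 34: p_11 = 34·2283386032037144 + 46526796051717 = 77681651885314613, q_11 = 34·133022477730437 + 2710496431537 = 4525474739266395 → 77681651885314613/4525474739266395
APPEND 47: p_12 = 47·77681651885314613 + 2283386032037144 = 3653321024641823955, q_12 = 47·4525474739266395 + 133022477730437 = 212830335223251002 → 3653321024641823955/212830335223251002
APPEND 11: p_13 = 11·3653321024641823955 + 77681651885314613 = 40264212922945378118, q_13 = 11·212830335223251002 + 4525474739266395 = 2345659162195027417 → 40264212922945378118/2345659162195027417
APPEND 37: p_14 = 37·40264212922945378118 + 3653321024641823955 = 1493429199173620814321, q_14 = 37·2345659162195027417 + 212830335223251002 = 87002219336439265431 → 1493429199173620814321/87002219336439265431
APPEND 19: p_15 = 19·1493429199173620814321 + 40264212922945378118 = 28415418997221740850217, q_15 = 19·87002219336439265431 + 2345659162195027417 = 1655387826554541070606 → 28415418997221740850217/1655387826554541070606
APPEND 29: p_16 = 29·28415418997221740850217 + 1493429199173620814321 = 825540580118604105470614, q_16 = 29·1655387826554541070606 + 87002219336439265431 = 48093249189418130313005 → 825540580118604105470614/48093249189418130313005

2283/133
89140/5193
201115718/11716333
9657924607/562638574
77464512574/4512824925
3573025503011/208152585124
2283386032037144/133022477730437
77681651885314613/4525474739266395
3653321024641823955/212830335223251002
1493429199173620814321/87002219336439265431
28415418997221740850217/1655387826554541070606
825540580118604105470614/48093249189418130313005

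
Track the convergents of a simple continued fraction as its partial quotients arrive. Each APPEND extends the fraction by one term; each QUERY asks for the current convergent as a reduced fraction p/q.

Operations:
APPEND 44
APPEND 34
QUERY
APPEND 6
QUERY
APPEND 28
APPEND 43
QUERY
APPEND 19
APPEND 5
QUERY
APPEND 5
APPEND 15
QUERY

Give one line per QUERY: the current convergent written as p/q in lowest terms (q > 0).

APPEND 44: p_0 = 44·1 + 0 = 44, q_0 = 44·0 + 1 = 1 → 44/1
APPEND 34: p_1 = 34·44 + 1 = 1497, q_1 = 34·1 + 0 = 34 → 1497/34
APPEND 6: p_2 = 6·1497 + 44 = 9026, q_2 = 6·34 + 1 = 205 → 9026/205
APPEND 28: p_3 = 28·9026 + 1497 = 254225, q_3 = 28·205 + 34 = 5774 → 254225/5774
APPEND 43: p_4 = 43·254225 + 9026 = 10940701, q_4 = 43·5774 + 205 = 248487 → 10940701/248487
APPEND 19: p_5 = 19·10940701 + 254225 = 208127544, q_5 = 19·248487 + 5774 = 4727027 → 208127544/4727027
APPEND 5: p_6 = 5·208127544 + 10940701 = 1051578421, q_6 = 5·4727027 + 248487 = 23883622 → 1051578421/23883622
APPEND 5: p_7 = 5·1051578421 + 208127544 = 5466019649, q_7 = 5·23883622 + 4727027 = 124145137 → 5466019649/124145137
APPEND 15: p_8 = 15·5466019649 + 1051578421 = 83041873156, q_8 = 15·124145137 + 23883622 = 1886060677 → 83041873156/1886060677

1497/34
9026/205
10940701/248487
1051578421/23883622
83041873156/1886060677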